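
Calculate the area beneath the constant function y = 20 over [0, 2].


The area under a constant function y = 20 is a rectangle.
Width = 2 - 0 = 2
Height = 20
Area = width * height
= 2 * 20
= 40

40


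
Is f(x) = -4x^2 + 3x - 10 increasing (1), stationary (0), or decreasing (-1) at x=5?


Compute f'(x) to determine behavior:
f'(x) = -8x + 3
f'(5) = -8 * 5 + 3
= -40 + 3
= -37
Since f'(5) < 0, the function is decreasing (-1)

-1


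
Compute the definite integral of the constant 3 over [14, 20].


The integral of a constant k over [a, b] equals k * (b - a).
integral from 14 to 20 of 3 dx
= 3 * (20 - 14)
= 3 * 6
= 18

18


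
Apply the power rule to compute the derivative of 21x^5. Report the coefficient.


We apply the power rule: d/dx [ax^n] = a*n * x^(n-1)
d/dx [21x^5]
= 21 * 5 * x^(5-1)
= 105x^4
The coefficient is 105

105


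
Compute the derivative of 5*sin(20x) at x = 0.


Apply the chain rule to differentiate 5*sin(20x):
d/dx [5*sin(20x)]
= 5 * cos(20x) * d/dx(20x)
= 5 * 20 * cos(20x)
= 100 * cos(20x)
Evaluate at x = 0:
= 100 * cos(0)
= 100 * 1
= 100

100


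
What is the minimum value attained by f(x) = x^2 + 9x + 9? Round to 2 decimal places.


For a quadratic f(x) = ax^2 + bx + c with a > 0, the minimum is at the vertex.
Vertex x-coordinate: x = -b/(2a)
x = -(9) / (2 * 1)
x = -9/2
Substitute back to find the minimum value:
f(-9/2) = 1 * (-9/2)^2 + 9 * (-9/2) + 9
= 81/4 - 81/2 + 9
= -45/4 = -11.25

-11.25


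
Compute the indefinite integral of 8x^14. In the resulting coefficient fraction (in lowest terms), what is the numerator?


Apply the power rule for integration:
integral of ax^n dx = a/(n+1) * x^(n+1) + C
integral of 8x^14 dx
= 8/15 * x^15 + C
The coefficient in lowest terms is 8/15, and its numerator is 8

8


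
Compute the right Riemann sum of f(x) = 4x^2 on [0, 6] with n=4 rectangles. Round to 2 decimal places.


Right Riemann sum uses right endpoints of each subinterval.
Interval: [0, 6], n = 4
dx = (6 - 0) / 4 = 3/2
Right endpoints: [3/2, 3, 9/2, 6]
f values: [9, 36, 81, 144]
Sum = dx * (sum of f values)
= 3/2 * 270
= 405 = 405.00

405.00


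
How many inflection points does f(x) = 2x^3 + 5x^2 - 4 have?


Inflection points occur where f''(x) = 0 and concavity changes.
f(x) = 2x^3 + 5x^2 - 4
f'(x) = 6x^2 + 10x
f''(x) = 12x + 10
Set f''(x) = 0:
12x + 10 = 0
x = -10 / 12 = -5/6
Since f''(x) is linear (degree 1), it changes sign at this point.
Therefore there is exactly 1 inflection point.

1


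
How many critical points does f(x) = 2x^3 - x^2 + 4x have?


Find where f'(x) = 0:
f(x) = 2x^3 - x^2 + 4x
f'(x) = 6x^2 - 2x + 4
This is a quadratic in x. Use the discriminant to count real roots.
Discriminant = (-2)^2 - 4 * 6 * 4
= 4 - 96
= -92
Since discriminant < 0, f'(x) = 0 has no real solutions.
Number of critical points: 0

0


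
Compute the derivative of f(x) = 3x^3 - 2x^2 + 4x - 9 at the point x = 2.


Differentiate f(x) = 3x^3 - 2x^2 + 4x - 9 term by term:
f'(x) = 9x^2 - 4x + 4
Substitute x = 2:
f'(2) = 9 * 2^2 - 4 * 2 + 4
= 36 - 8 + 4
= 32

32


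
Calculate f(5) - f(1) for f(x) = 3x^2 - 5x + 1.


Net change = f(b) - f(a)
f(x) = 3x^2 - 5x + 1
Compute f(5):
f(5) = 3 * 5^2 - 5 * 5 + 1
= 75 - 25 + 1
= 51
Compute f(1):
f(1) = 3 * 1^2 - 5 * 1 + 1
= 3 - 5 + 1
= -1
Net change = 51 - (-1) = 52

52


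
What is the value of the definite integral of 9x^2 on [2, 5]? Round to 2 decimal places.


Find the antiderivative of 9x^2:
F(x) = 9/3 * x^3
Apply the Fundamental Theorem of Calculus:
F(5) - F(2)
= 9/3 * 5^3 - 9/3 * 2^3
= 9/3 * (125 - 8)
= 9/3 * 117
= 351 = 351.00

351.00


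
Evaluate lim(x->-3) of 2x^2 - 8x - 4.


Since polynomials are continuous, we use direct substitution.
lim(x->-3) of 2x^2 - 8x - 4
= 2 * (-3)^2 - 8 * (-3) - 4
= 18 + 24 - 4
= 38

38


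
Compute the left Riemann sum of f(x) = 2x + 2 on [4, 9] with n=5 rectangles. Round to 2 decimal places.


Left Riemann sum uses left endpoints of each subinterval.
Interval: [4, 9], n = 5
dx = (9 - 4) / 5 = 1
Left endpoints: [4, 5, 6, 7, 8]
f values: [10, 12, 14, 16, 18]
Sum = dx * (sum of f values)
= 1 * 70
= 70 = 70.00

70.00


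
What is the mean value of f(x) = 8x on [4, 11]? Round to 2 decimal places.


Average value = 1/(b-a) * integral from a to b of f(x) dx
First compute the integral of 8x:
F(x) = 4x^2
F(11) = 4 * 121 + 0 * 11 = 484
F(4) = 4 * 16 + 0 * 4 = 64
Integral = 484 - 64 = 420
Average = 420 / (11 - 4) = 420 / 7
= 60 = 60.00

60.00


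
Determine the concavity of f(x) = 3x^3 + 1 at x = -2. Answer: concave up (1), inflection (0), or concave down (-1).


Concavity is determined by the sign of f''(x).
f(x) = 3x^3 + 1
f'(x) = 9x^2
f''(x) = 18x
f''(-2) = 18 * (-2) + 0
= -36 + 0
= -36
Since f''(-2) < 0, the function is concave down (-1)

-1


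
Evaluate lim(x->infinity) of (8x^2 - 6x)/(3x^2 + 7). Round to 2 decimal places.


For limits at infinity with equal-degree polynomials,
we compare leading coefficients.
Numerator leading term: 8x^2
Denominator leading term: 3x^2
Divide both by x^2:
lim = (8 - 6/x) / (3 + 7/x^2)
As x -> infinity, the 1/x and 1/x^2 terms vanish:
= 8/3 ≈ 2.67

2.67


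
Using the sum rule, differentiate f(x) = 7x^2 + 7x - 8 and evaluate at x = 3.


Differentiate term by term using power and sum rules:
f(x) = 7x^2 + 7x - 8
f'(x) = 14x + 7
Substitute x = 3:
f'(3) = 14 * 3 + 7
= 42 + 7
= 49

49


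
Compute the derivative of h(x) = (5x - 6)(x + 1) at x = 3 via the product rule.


Let u(x) = 5x - 6 and v(x) = x + 1
u'(x) = 5
v'(x) = 1
Product rule: h'(x) = u'(x)*v(x) + u(x)*v'(x)
= 5 * (x + 1) + (5x - 6) * 1
At x = 3:
u(3) = 5 * 3 - 6 = 9
v(3) = 1 * 3 + 1 = 4
h'(3) = 5 * 4 + 9 * 1
= 20 + 9
= 29

29


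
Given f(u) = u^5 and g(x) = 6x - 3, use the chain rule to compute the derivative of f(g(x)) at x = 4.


Using the chain rule: (f(g(x)))' = f'(g(x)) * g'(x)
First, find g(4):
g(4) = 6 * 4 - 3 = 21
Next, f'(u) = 5u^4
And g'(x) = 6
So f'(g(4)) * g'(4)
= 5 * 21^4 * 6
= 5 * 194481 * 6
= 5834430

5834430


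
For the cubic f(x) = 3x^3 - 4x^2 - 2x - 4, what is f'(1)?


Differentiate f(x) = 3x^3 - 4x^2 - 2x - 4 term by term:
f'(x) = 9x^2 - 8x - 2
Substitute x = 1:
f'(1) = 9 * 1^2 - 8 * 1 - 2
= 9 - 8 - 2
= -1

-1


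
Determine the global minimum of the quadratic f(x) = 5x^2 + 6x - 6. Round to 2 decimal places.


For a quadratic f(x) = ax^2 + bx + c with a > 0, the minimum is at the vertex.
Vertex x-coordinate: x = -b/(2a)
x = -(6) / (2 * 5)
x = -6/10 = -3/5
Substitute back to find the minimum value:
f(-3/5) = 5 * (-3/5)^2 + 6 * (-3/5) - 6
= 9/5 - 18/5 - 6
= -39/5 = -7.80

-7.80


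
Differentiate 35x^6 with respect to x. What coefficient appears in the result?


We apply the power rule: d/dx [ax^n] = a*n * x^(n-1)
d/dx [35x^6]
= 35 * 6 * x^(6-1)
= 210x^5
The coefficient is 210

210


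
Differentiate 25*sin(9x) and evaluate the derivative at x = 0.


Apply the chain rule to differentiate 25*sin(9x):
d/dx [25*sin(9x)]
= 25 * cos(9x) * d/dx(9x)
= 25 * 9 * cos(9x)
= 225 * cos(9x)
Evaluate at x = 0:
= 225 * cos(0)
= 225 * 1
= 225

225


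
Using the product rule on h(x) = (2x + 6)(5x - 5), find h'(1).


Let u(x) = 2x + 6 and v(x) = 5x - 5
u'(x) = 2
v'(x) = 5
Product rule: h'(x) = u'(x)*v(x) + u(x)*v'(x)
= 2 * (5x - 5) + (2x + 6) * 5
At x = 1:
u(1) = 2 * 1 + 6 = 8
v(1) = 5 * 1 - 5 = 0
h'(1) = 2 * 0 + 8 * 5
= 0 + 40
= 40

40


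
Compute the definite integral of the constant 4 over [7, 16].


The integral of a constant k over [a, b] equals k * (b - a).
integral from 7 to 16 of 4 dx
= 4 * (16 - 7)
= 4 * 9
= 36

36


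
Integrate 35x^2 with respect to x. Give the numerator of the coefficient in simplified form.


Apply the power rule for integration:
integral of ax^n dx = a/(n+1) * x^(n+1) + C
integral of 35x^2 dx
= 35/3 * x^3 + C
The coefficient in lowest terms is 35/3, and its numerator is 35

35


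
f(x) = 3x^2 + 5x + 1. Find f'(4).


Differentiate term by term using power and sum rules:
f(x) = 3x^2 + 5x + 1
f'(x) = 6x + 5
Substitute x = 4:
f'(4) = 6 * 4 + 5
= 24 + 5
= 29

29


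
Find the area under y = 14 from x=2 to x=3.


The area under a constant function y = 14 is a rectangle.
Width = 3 - 2 = 1
Height = 14
Area = width * height
= 1 * 14
= 14

14


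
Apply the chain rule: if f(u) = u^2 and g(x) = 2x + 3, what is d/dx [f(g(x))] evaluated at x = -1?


Using the chain rule: (f(g(x)))' = f'(g(x)) * g'(x)
First, find g(-1):
g(-1) = 2 * (-1) + 3 = 1
Next, f'(u) = 2u
And g'(x) = 2
So f'(g(-1)) * g'(-1)
= 2 * 1 * 2
= 4

4


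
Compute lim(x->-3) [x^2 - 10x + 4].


Since polynomials are continuous, we use direct substitution.
lim(x->-3) of x^2 - 10x + 4
= 1 * (-3)^2 - 10 * (-3) + 4
= 9 + 30 + 4
= 43

43


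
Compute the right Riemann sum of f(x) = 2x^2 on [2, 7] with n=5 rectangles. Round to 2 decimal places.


Right Riemann sum uses right endpoints of each subinterval.
Interval: [2, 7], n = 5
dx = (7 - 2) / 5 = 1
Right endpoints: [3, 4, 5, 6, 7]
f values: [18, 32, 50, 72, 98]
Sum = dx * (sum of f values)
= 1 * 270
= 270 = 270.00

270.00


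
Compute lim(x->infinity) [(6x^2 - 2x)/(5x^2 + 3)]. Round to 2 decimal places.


For limits at infinity with equal-degree polynomials,
we compare leading coefficients.
Numerator leading term: 6x^2
Denominator leading term: 5x^2
Divide both by x^2:
lim = (6 - 2/x) / (5 + 3/x^2)
As x -> infinity, the 1/x and 1/x^2 terms vanish:
= 6/5 = 1.20

1.20


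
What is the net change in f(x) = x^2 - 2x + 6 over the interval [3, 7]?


Net change = f(b) - f(a)
f(x) = x^2 - 2x + 6
Compute f(7):
f(7) = 1 * 7^2 - 2 * 7 + 6
= 49 - 14 + 6
= 41
Compute f(3):
f(3) = 1 * 3^2 - 2 * 3 + 6
= 9 - 6 + 6
= 9
Net change = 41 - 9 = 32

32


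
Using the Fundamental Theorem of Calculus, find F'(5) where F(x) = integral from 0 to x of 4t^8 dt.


By the Fundamental Theorem of Calculus (Part 1):
If F(x) = integral from 0 to x of f(t) dt, then F'(x) = f(x)
Here f(t) = 4t^8
So F'(x) = 4x^8
Evaluate at x = 5:
F'(5) = 4 * 5^8
= 4 * 390625
= 1562500

1562500


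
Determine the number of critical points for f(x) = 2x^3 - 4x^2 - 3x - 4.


Find where f'(x) = 0:
f(x) = 2x^3 - 4x^2 - 3x - 4
f'(x) = 6x^2 - 8x - 3
This is a quadratic in x. Use the discriminant to count real roots.
Discriminant = (-8)^2 - 4 * 6 * (-3)
= 64 - (-72)
= 136
Since discriminant > 0, f'(x) = 0 has 2 real solutions.
Number of critical points: 2

2


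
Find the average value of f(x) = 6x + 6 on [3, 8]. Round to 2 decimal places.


Average value = 1/(b-a) * integral from a to b of f(x) dx
First compute the integral of 6x + 6:
F(x) = 3x^2 + 6x
F(8) = 3 * 64 + 6 * 8 = 240
F(3) = 3 * 9 + 6 * 3 = 45
Integral = 240 - 45 = 195
Average = 195 / (8 - 3) = 195 / 5
= 39 = 39.00

39.00


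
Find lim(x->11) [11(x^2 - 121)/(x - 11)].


Direct substitution gives 0/0, so we factor the numerator.
Factor: 11(x^2 - 121) = 11 * (x - 11)(x + 11)
Cancel the common factor (x - 11):
11(x^2 - 121)/(x - 11) = 11 * (x + 11)
Now substitute x = 11:
= 11 * (11 + 11) = 242

242


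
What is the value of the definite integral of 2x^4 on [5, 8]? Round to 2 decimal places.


Find the antiderivative of 2x^4:
F(x) = 2/5 * x^5
Apply the Fundamental Theorem of Calculus:
F(8) - F(5)
= 2/5 * 8^5 - 2/5 * 5^5
= 2/5 * (32768 - 3125)
= 2/5 * 29643
= 59286/5 = 11857.20

11857.20


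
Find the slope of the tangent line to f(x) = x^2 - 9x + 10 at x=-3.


The slope of the tangent line equals f'(x) at the point.
f(x) = x^2 - 9x + 10
f'(x) = 2x - 9
At x = -3:
f'(-3) = 2 * (-3) - 9
= -6 - 9
= -15

-15


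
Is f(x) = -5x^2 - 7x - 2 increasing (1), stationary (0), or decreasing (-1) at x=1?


Compute f'(x) to determine behavior:
f'(x) = -10x - 7
f'(1) = -10 * 1 - 7
= -10 - 7
= -17
Since f'(1) < 0, the function is decreasing (-1)

-1


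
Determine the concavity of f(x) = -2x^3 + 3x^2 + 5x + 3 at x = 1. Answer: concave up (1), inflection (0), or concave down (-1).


Concavity is determined by the sign of f''(x).
f(x) = -2x^3 + 3x^2 + 5x + 3
f'(x) = -6x^2 + 6x + 5
f''(x) = -12x + 6
f''(1) = -12 * 1 + 6
= -12 + 6
= -6
Since f''(1) < 0, the function is concave down (-1)

-1


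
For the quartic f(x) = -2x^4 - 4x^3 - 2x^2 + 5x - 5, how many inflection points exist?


Inflection points occur where f''(x) = 0 and concavity changes.
f(x) = -2x^4 - 4x^3 - 2x^2 + 5x - 5
f'(x) = -8x^3 - 12x^2 - 4x + 5
f''(x) = -24x^2 - 24x - 4
This is a quadratic in x. Use the discriminant to count real roots.
Discriminant = (-24)^2 - 4 * (-24) * (-4)
= 576 - 384
= 192
Since discriminant > 0, f''(x) = 0 has 2 distinct real solutions.
A quadratic with two distinct real roots changes sign at each root, so concavity changes at both.
Number of inflection points: 2

2


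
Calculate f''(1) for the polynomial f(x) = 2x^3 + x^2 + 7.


First derivative:
f'(x) = 6x^2 + 2x
Second derivative:
f''(x) = 12x + 2
Substitute x = 1:
f''(1) = 12 * 1 + 2
= 12 + 2
= 14

14


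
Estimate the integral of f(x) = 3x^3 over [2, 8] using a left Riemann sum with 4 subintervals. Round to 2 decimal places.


Left Riemann sum uses left endpoints of each subinterval.
Interval: [2, 8], n = 4
dx = (8 - 2) / 4 = 3/2
Left endpoints: [2, 7/2, 5, 13/2]
f values: [24, 1029/8, 375, 6591/8]
Sum = dx * (sum of f values)
= 3/2 * 2703/2
= 8109/4 = 2027.25

2027.25


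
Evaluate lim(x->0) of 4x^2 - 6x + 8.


Since polynomials are continuous, we use direct substitution.
lim(x->0) of 4x^2 - 6x + 8
= 4 * 0^2 - 6 * 0 + 8
= 0 + 0 + 8
= 8

8


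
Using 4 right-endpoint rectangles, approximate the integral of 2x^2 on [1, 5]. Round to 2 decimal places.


Right Riemann sum uses right endpoints of each subinterval.
Interval: [1, 5], n = 4
dx = (5 - 1) / 4 = 1
Right endpoints: [2, 3, 4, 5]
f values: [8, 18, 32, 50]
Sum = dx * (sum of f values)
= 1 * 108
= 108 = 108.00

108.00


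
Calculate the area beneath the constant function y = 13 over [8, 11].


The area under a constant function y = 13 is a rectangle.
Width = 11 - 8 = 3
Height = 13
Area = width * height
= 3 * 13
= 39

39


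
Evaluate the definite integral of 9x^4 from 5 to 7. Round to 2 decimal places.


Find the antiderivative of 9x^4:
F(x) = 9/5 * x^5
Apply the Fundamental Theorem of Calculus:
F(7) - F(5)
= 9/5 * 7^5 - 9/5 * 5^5
= 9/5 * (16807 - 3125)
= 9/5 * 13682
= 123138/5 = 24627.60

24627.60


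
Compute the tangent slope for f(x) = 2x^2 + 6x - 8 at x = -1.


The slope of the tangent line equals f'(x) at the point.
f(x) = 2x^2 + 6x - 8
f'(x) = 4x + 6
At x = -1:
f'(-1) = 4 * (-1) + 6
= -4 + 6
= 2

2


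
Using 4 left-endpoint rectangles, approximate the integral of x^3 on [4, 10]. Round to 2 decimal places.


Left Riemann sum uses left endpoints of each subinterval.
Interval: [4, 10], n = 4
dx = (10 - 4) / 4 = 3/2
Left endpoints: [4, 11/2, 7, 17/2]
f values: [64, 1331/8, 343, 4913/8]
Sum = dx * (sum of f values)
= 3/2 * 2375/2
= 7125/4 = 1781.25

1781.25


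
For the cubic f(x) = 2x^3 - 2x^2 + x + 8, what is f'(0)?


Differentiate f(x) = 2x^3 - 2x^2 + x + 8 term by term:
f'(x) = 6x^2 - 4x + 1
Substitute x = 0:
f'(0) = 6 * 0^2 - 4 * 0 + 1
= 0 + 0 + 1
= 1

1


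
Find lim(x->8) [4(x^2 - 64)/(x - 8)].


Direct substitution gives 0/0, so we factor the numerator.
Factor: 4(x^2 - 64) = 4 * (x - 8)(x + 8)
Cancel the common factor (x - 8):
4(x^2 - 64)/(x - 8) = 4 * (x + 8)
Now substitute x = 8:
= 4 * (8 + 8) = 64

64


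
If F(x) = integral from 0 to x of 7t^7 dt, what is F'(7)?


By the Fundamental Theorem of Calculus (Part 1):
If F(x) = integral from 0 to x of f(t) dt, then F'(x) = f(x)
Here f(t) = 7t^7
So F'(x) = 7x^7
Evaluate at x = 7:
F'(7) = 7 * 7^7
= 7 * 823543
= 5764801

5764801


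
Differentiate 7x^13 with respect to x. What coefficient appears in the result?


We apply the power rule: d/dx [ax^n] = a*n * x^(n-1)
d/dx [7x^13]
= 7 * 13 * x^(13-1)
= 91x^12
The coefficient is 91

91


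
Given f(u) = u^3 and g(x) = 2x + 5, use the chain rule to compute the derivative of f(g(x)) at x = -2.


Using the chain rule: (f(g(x)))' = f'(g(x)) * g'(x)
First, find g(-2):
g(-2) = 2 * (-2) + 5 = 1
Next, f'(u) = 3u^2
And g'(x) = 2
So f'(g(-2)) * g'(-2)
= 3 * 1^2 * 2
= 3 * 1 * 2
= 6

6


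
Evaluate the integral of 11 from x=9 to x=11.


The integral of a constant k over [a, b] equals k * (b - a).
integral from 9 to 11 of 11 dx
= 11 * (11 - 9)
= 11 * 2
= 22

22


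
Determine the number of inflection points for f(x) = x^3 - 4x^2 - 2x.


Inflection points occur where f''(x) = 0 and concavity changes.
f(x) = x^3 - 4x^2 - 2x
f'(x) = 3x^2 - 8x - 2
f''(x) = 6x - 8
Set f''(x) = 0:
6x - 8 = 0
x = 8 / 6 = 4/3
Since f''(x) is linear (degree 1), it changes sign at this point.
Therefore there is exactly 1 inflection point.

1


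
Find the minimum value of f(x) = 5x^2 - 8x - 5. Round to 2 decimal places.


For a quadratic f(x) = ax^2 + bx + c with a > 0, the minimum is at the vertex.
Vertex x-coordinate: x = -b/(2a)
x = -(-8) / (2 * 5)
x = 8/10 = 4/5
Substitute back to find the minimum value:
f(4/5) = 5 * (4/5)^2 - 8 * (4/5) - 5
= 16/5 - 32/5 - 5
= -41/5 = -8.20

-8.20


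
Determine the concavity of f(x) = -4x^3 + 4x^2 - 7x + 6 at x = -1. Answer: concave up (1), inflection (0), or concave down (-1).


Concavity is determined by the sign of f''(x).
f(x) = -4x^3 + 4x^2 - 7x + 6
f'(x) = -12x^2 + 8x - 7
f''(x) = -24x + 8
f''(-1) = -24 * (-1) + 8
= 24 + 8
= 32
Since f''(-1) > 0, the function is concave up (1)

1


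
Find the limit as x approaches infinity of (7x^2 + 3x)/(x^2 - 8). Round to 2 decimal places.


For limits at infinity with equal-degree polynomials,
we compare leading coefficients.
Numerator leading term: 7x^2
Denominator leading term: x^2
Divide both by x^2:
lim = (7 + 3/x) / (1 - 8/x^2)
As x -> infinity, the 1/x and 1/x^2 terms vanish:
= 7/1 = 7 = 7.00

7.00


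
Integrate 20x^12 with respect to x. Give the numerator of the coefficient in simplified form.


Apply the power rule for integration:
integral of ax^n dx = a/(n+1) * x^(n+1) + C
integral of 20x^12 dx
= 20/13 * x^13 + C
The coefficient in lowest terms is 20/13, and its numerator is 20

20


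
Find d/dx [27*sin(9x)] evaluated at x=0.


Apply the chain rule to differentiate 27*sin(9x):
d/dx [27*sin(9x)]
= 27 * cos(9x) * d/dx(9x)
= 27 * 9 * cos(9x)
= 243 * cos(9x)
Evaluate at x = 0:
= 243 * cos(0)
= 243 * 1
= 243

243


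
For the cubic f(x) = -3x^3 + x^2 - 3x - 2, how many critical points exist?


Find where f'(x) = 0:
f(x) = -3x^3 + x^2 - 3x - 2
f'(x) = -9x^2 + 2x - 3
This is a quadratic in x. Use the discriminant to count real roots.
Discriminant = (2)^2 - 4 * (-9) * (-3)
= 4 - 108
= -104
Since discriminant < 0, f'(x) = 0 has no real solutions.
Number of critical points: 0

0


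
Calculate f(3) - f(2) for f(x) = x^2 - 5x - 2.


Net change = f(b) - f(a)
f(x) = x^2 - 5x - 2
Compute f(3):
f(3) = 1 * 3^2 - 5 * 3 - 2
= 9 - 15 - 2
= -8
Compute f(2):
f(2) = 1 * 2^2 - 5 * 2 - 2
= 4 - 10 - 2
= -8
Net change = -8 - (-8) = 0

0


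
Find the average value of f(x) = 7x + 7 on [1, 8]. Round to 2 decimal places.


Average value = 1/(b-a) * integral from a to b of f(x) dx
First compute the integral of 7x + 7:
F(x) = (7/2)x^2 + 7x
F(8) = 7/2 * 64 + 7 * 8 = 280
F(1) = 7/2 * 1 + 7 * 1 = 21/2
Integral = 280 - 21/2 = 539/2
Average = (539/2) / (8 - 1) = (539/2) / 7
= 77/2 = 38.50

38.50


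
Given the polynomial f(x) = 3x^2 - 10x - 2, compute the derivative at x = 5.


Differentiate term by term using power and sum rules:
f(x) = 3x^2 - 10x - 2
f'(x) = 6x - 10
Substitute x = 5:
f'(5) = 6 * 5 - 10
= 30 - 10
= 20

20


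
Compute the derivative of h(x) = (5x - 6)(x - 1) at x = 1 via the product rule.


Let u(x) = 5x - 6 and v(x) = x - 1
u'(x) = 5
v'(x) = 1
Product rule: h'(x) = u'(x)*v(x) + u(x)*v'(x)
= 5 * (x - 1) + (5x - 6) * 1
At x = 1:
u(1) = 5 * 1 - 6 = -1
v(1) = 1 * 1 - 1 = 0
h'(1) = 5 * 0 + (-1) * 1
= 0 - 1
= -1

-1


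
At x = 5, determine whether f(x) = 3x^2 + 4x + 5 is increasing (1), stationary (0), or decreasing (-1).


Compute f'(x) to determine behavior:
f'(x) = 6x + 4
f'(5) = 6 * 5 + 4
= 30 + 4
= 34
Since f'(5) > 0, the function is increasing (1)

1


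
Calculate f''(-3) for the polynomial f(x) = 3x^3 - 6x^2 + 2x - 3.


First derivative:
f'(x) = 9x^2 - 12x + 2
Second derivative:
f''(x) = 18x - 12
Substitute x = -3:
f''(-3) = 18 * (-3) - 12
= -54 - 12
= -66

-66


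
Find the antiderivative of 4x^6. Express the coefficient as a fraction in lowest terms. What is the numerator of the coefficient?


Apply the power rule for integration:
integral of ax^n dx = a/(n+1) * x^(n+1) + C
integral of 4x^6 dx
= 4/7 * x^7 + C
The coefficient in lowest terms is 4/7, and its numerator is 4

4


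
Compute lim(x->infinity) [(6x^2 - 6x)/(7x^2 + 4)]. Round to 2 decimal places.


For limits at infinity with equal-degree polynomials,
we compare leading coefficients.
Numerator leading term: 6x^2
Denominator leading term: 7x^2
Divide both by x^2:
lim = (6 - 6/x) / (7 + 4/x^2)
As x -> infinity, the 1/x and 1/x^2 terms vanish:
= 6/7 ≈ 0.86

0.86


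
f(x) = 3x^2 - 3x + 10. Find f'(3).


Differentiate term by term using power and sum rules:
f(x) = 3x^2 - 3x + 10
f'(x) = 6x - 3
Substitute x = 3:
f'(3) = 6 * 3 - 3
= 18 - 3
= 15

15


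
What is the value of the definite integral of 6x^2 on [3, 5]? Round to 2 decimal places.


Find the antiderivative of 6x^2:
F(x) = 6/3 * x^3
Apply the Fundamental Theorem of Calculus:
F(5) - F(3)
= 6/3 * 5^3 - 6/3 * 3^3
= 6/3 * (125 - 27)
= 6/3 * 98
= 196 = 196.00

196.00


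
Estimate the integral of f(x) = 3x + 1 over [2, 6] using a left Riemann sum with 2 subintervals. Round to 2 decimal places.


Left Riemann sum uses left endpoints of each subinterval.
Interval: [2, 6], n = 2
dx = (6 - 2) / 2 = 2
Left endpoints: [2, 4]
f values: [7, 13]
Sum = dx * (sum of f values)
= 2 * 20
= 40 = 40.00

40.00


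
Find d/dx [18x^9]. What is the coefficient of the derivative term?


We apply the power rule: d/dx [ax^n] = a*n * x^(n-1)
d/dx [18x^9]
= 18 * 9 * x^(9-1)
= 162x^8
The coefficient is 162

162


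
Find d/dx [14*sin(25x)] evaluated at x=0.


Apply the chain rule to differentiate 14*sin(25x):
d/dx [14*sin(25x)]
= 14 * cos(25x) * d/dx(25x)
= 14 * 25 * cos(25x)
= 350 * cos(25x)
Evaluate at x = 0:
= 350 * cos(0)
= 350 * 1
= 350

350


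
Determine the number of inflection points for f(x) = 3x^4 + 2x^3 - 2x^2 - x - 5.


Inflection points occur where f''(x) = 0 and concavity changes.
f(x) = 3x^4 + 2x^3 - 2x^2 - x - 5
f'(x) = 12x^3 + 6x^2 - 4x - 1
f''(x) = 36x^2 + 12x - 4
This is a quadratic in x. Use the discriminant to count real roots.
Discriminant = (12)^2 - 4 * 36 * (-4)
= 144 - (-576)
= 720
Since discriminant > 0, f''(x) = 0 has 2 distinct real solutions.
A quadratic with two distinct real roots changes sign at each root, so concavity changes at both.
Number of inflection points: 2

2


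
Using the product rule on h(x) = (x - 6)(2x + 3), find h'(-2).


Let u(x) = x - 6 and v(x) = 2x + 3
u'(x) = 1
v'(x) = 2
Product rule: h'(x) = u'(x)*v(x) + u(x)*v'(x)
= 1 * (2x + 3) + (x - 6) * 2
At x = -2:
u(-2) = 1 * (-2) - 6 = -8
v(-2) = 2 * (-2) + 3 = -1
h'(-2) = 1 * (-1) + (-8) * 2
= -1 - 16
= -17

-17


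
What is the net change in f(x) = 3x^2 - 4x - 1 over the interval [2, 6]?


Net change = f(b) - f(a)
f(x) = 3x^2 - 4x - 1
Compute f(6):
f(6) = 3 * 6^2 - 4 * 6 - 1
= 108 - 24 - 1
= 83
Compute f(2):
f(2) = 3 * 2^2 - 4 * 2 - 1
= 12 - 8 - 1
= 3
Net change = 83 - 3 = 80

80


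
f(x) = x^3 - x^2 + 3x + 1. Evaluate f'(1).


Differentiate f(x) = x^3 - x^2 + 3x + 1 term by term:
f'(x) = 3x^2 - 2x + 3
Substitute x = 1:
f'(1) = 3 * 1^2 - 2 * 1 + 3
= 3 - 2 + 3
= 4

4


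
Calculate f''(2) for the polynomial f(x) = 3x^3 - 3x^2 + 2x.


First derivative:
f'(x) = 9x^2 - 6x + 2
Second derivative:
f''(x) = 18x - 6
Substitute x = 2:
f''(2) = 18 * 2 - 6
= 36 - 6
= 30

30


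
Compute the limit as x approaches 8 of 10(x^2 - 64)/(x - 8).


Direct substitution gives 0/0, so we factor the numerator.
Factor: 10(x^2 - 64) = 10 * (x - 8)(x + 8)
Cancel the common factor (x - 8):
10(x^2 - 64)/(x - 8) = 10 * (x + 8)
Now substitute x = 8:
= 10 * (8 + 8) = 160

160


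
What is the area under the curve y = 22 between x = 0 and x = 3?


The area under a constant function y = 22 is a rectangle.
Width = 3 - 0 = 3
Height = 22
Area = width * height
= 3 * 22
= 66

66


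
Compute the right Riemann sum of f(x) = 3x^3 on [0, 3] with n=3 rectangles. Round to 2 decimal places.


Right Riemann sum uses right endpoints of each subinterval.
Interval: [0, 3], n = 3
dx = (3 - 0) / 3 = 1
Right endpoints: [1, 2, 3]
f values: [3, 24, 81]
Sum = dx * (sum of f values)
= 1 * 108
= 108 = 108.00

108.00


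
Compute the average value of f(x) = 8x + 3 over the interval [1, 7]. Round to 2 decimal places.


Average value = 1/(b-a) * integral from a to b of f(x) dx
First compute the integral of 8x + 3:
F(x) = 4x^2 + 3x
F(7) = 4 * 49 + 3 * 7 = 217
F(1) = 4 * 1 + 3 * 1 = 7
Integral = 217 - 7 = 210
Average = 210 / (7 - 1) = 210 / 6
= 35 = 35.00

35.00


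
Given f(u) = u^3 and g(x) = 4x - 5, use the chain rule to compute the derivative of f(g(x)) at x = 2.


Using the chain rule: (f(g(x)))' = f'(g(x)) * g'(x)
First, find g(2):
g(2) = 4 * 2 - 5 = 3
Next, f'(u) = 3u^2
And g'(x) = 4
So f'(g(2)) * g'(2)
= 3 * 3^2 * 4
= 3 * 9 * 4
= 108

108


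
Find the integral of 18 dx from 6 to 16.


The integral of a constant k over [a, b] equals k * (b - a).
integral from 6 to 16 of 18 dx
= 18 * (16 - 6)
= 18 * 10
= 180

180


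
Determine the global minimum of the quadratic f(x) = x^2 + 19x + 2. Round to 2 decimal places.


For a quadratic f(x) = ax^2 + bx + c with a > 0, the minimum is at the vertex.
Vertex x-coordinate: x = -b/(2a)
x = -(19) / (2 * 1)
x = -19/2
Substitute back to find the minimum value:
f(-19/2) = 1 * (-19/2)^2 + 19 * (-19/2) + 2
= 361/4 - 361/2 + 2
= -353/4 = -88.25

-88.25


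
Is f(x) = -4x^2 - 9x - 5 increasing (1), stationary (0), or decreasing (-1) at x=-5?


Compute f'(x) to determine behavior:
f'(x) = -8x - 9
f'(-5) = -8 * (-5) - 9
= 40 - 9
= 31
Since f'(-5) > 0, the function is increasing (1)

1


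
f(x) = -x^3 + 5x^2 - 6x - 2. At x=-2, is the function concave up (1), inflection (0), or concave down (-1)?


Concavity is determined by the sign of f''(x).
f(x) = -x^3 + 5x^2 - 6x - 2
f'(x) = -3x^2 + 10x - 6
f''(x) = -6x + 10
f''(-2) = -6 * (-2) + 10
= 12 + 10
= 22
Since f''(-2) > 0, the function is concave up (1)

1


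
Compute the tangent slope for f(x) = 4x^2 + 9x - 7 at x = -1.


The slope of the tangent line equals f'(x) at the point.
f(x) = 4x^2 + 9x - 7
f'(x) = 8x + 9
At x = -1:
f'(-1) = 8 * (-1) + 9
= -8 + 9
= 1

1


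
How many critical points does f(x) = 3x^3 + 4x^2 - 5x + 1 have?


Find where f'(x) = 0:
f(x) = 3x^3 + 4x^2 - 5x + 1
f'(x) = 9x^2 + 8x - 5
This is a quadratic in x. Use the discriminant to count real roots.
Discriminant = (8)^2 - 4 * 9 * (-5)
= 64 - (-180)
= 244
Since discriminant > 0, f'(x) = 0 has 2 real solutions.
Number of critical points: 2

2


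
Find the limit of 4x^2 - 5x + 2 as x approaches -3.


Since polynomials are continuous, we use direct substitution.
lim(x->-3) of 4x^2 - 5x + 2
= 4 * (-3)^2 - 5 * (-3) + 2
= 36 + 15 + 2
= 53

53


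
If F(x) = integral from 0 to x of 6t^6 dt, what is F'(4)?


By the Fundamental Theorem of Calculus (Part 1):
If F(x) = integral from 0 to x of f(t) dt, then F'(x) = f(x)
Here f(t) = 6t^6
So F'(x) = 6x^6
Evaluate at x = 4:
F'(4) = 6 * 4^6
= 6 * 4096
= 24576

24576


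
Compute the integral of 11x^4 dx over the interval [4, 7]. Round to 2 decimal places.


Find the antiderivative of 11x^4:
F(x) = 11/5 * x^5
Apply the Fundamental Theorem of Calculus:
F(7) - F(4)
= 11/5 * 7^5 - 11/5 * 4^5
= 11/5 * (16807 - 1024)
= 11/5 * 15783
= 173613/5 = 34722.60

34722.60


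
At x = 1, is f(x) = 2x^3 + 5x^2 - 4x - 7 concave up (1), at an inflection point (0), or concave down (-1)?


Concavity is determined by the sign of f''(x).
f(x) = 2x^3 + 5x^2 - 4x - 7
f'(x) = 6x^2 + 10x - 4
f''(x) = 12x + 10
f''(1) = 12 * 1 + 10
= 12 + 10
= 22
Since f''(1) > 0, the function is concave up (1)

1


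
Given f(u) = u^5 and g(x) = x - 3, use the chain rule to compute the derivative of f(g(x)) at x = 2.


Using the chain rule: (f(g(x)))' = f'(g(x)) * g'(x)
First, find g(2):
g(2) = 1 * 2 - 3 = -1
Next, f'(u) = 5u^4
And g'(x) = 1
So f'(g(2)) * g'(2)
= 5 * (-1)^4 * 1
= 5 * 1 * 1
= 5

5


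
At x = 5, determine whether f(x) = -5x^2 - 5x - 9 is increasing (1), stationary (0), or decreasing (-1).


Compute f'(x) to determine behavior:
f'(x) = -10x - 5
f'(5) = -10 * 5 - 5
= -50 - 5
= -55
Since f'(5) < 0, the function is decreasing (-1)

-1


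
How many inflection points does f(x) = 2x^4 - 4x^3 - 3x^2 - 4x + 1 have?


Inflection points occur where f''(x) = 0 and concavity changes.
f(x) = 2x^4 - 4x^3 - 3x^2 - 4x + 1
f'(x) = 8x^3 - 12x^2 - 6x - 4
f''(x) = 24x^2 - 24x - 6
This is a quadratic in x. Use the discriminant to count real roots.
Discriminant = (-24)^2 - 4 * 24 * (-6)
= 576 - (-576)
= 1152
Since discriminant > 0, f''(x) = 0 has 2 distinct real solutions.
A quadratic with two distinct real roots changes sign at each root, so concavity changes at both.
Number of inflection points: 2

2


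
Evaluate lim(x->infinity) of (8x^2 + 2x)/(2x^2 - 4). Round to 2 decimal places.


For limits at infinity with equal-degree polynomials,
we compare leading coefficients.
Numerator leading term: 8x^2
Denominator leading term: 2x^2
Divide both by x^2:
lim = (8 + 2/x) / (2 - 4/x^2)
As x -> infinity, the 1/x and 1/x^2 terms vanish:
= 8/2 = 4 = 4.00

4.00


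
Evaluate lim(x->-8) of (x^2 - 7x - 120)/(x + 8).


Direct substitution gives 0/0, so we factor the numerator.
Factor: (x^2 - 7x - 120) = (x + 8)(x - 15)
Cancel the common factor (x + 8):
(x^2 - 7x - 120)/(x + 8) = (x - 15)
Now substitute x = -8:
= (-8) - (15) = -23

-23


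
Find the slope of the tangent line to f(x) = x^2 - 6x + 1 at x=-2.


The slope of the tangent line equals f'(x) at the point.
f(x) = x^2 - 6x + 1
f'(x) = 2x - 6
At x = -2:
f'(-2) = 2 * (-2) - 6
= -4 - 6
= -10

-10


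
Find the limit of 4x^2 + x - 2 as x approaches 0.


Since polynomials are continuous, we use direct substitution.
lim(x->0) of 4x^2 + x - 2
= 4 * 0^2 + 1 * 0 - 2
= 0 + 0 - 2
= -2

-2


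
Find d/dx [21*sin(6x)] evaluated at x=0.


Apply the chain rule to differentiate 21*sin(6x):
d/dx [21*sin(6x)]
= 21 * cos(6x) * d/dx(6x)
= 21 * 6 * cos(6x)
= 126 * cos(6x)
Evaluate at x = 0:
= 126 * cos(0)
= 126 * 1
= 126

126


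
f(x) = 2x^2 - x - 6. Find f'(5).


Differentiate term by term using power and sum rules:
f(x) = 2x^2 - x - 6
f'(x) = 4x - 1
Substitute x = 5:
f'(5) = 4 * 5 - 1
= 20 - 1
= 19

19


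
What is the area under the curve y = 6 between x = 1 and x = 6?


The area under a constant function y = 6 is a rectangle.
Width = 6 - 1 = 5
Height = 6
Area = width * height
= 5 * 6
= 30

30


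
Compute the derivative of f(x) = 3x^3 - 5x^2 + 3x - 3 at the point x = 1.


Differentiate f(x) = 3x^3 - 5x^2 + 3x - 3 term by term:
f'(x) = 9x^2 - 10x + 3
Substitute x = 1:
f'(1) = 9 * 1^2 - 10 * 1 + 3
= 9 - 10 + 3
= 2

2


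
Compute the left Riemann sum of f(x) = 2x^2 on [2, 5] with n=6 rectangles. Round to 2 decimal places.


Left Riemann sum uses left endpoints of each subinterval.
Interval: [2, 5], n = 6
dx = (5 - 2) / 6 = 1/2
Left endpoints: [2, 5/2, 3, 7/2, 4, 9/2]
f values: [8, 25/2, 18, 49/2, 32, 81/2]
Sum = dx * (sum of f values)
= 1/2 * 271/2
= 271/4 = 67.75

67.75


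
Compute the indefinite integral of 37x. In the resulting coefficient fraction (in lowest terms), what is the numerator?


Apply the power rule for integration:
integral of ax^n dx = a/(n+1) * x^(n+1) + C
integral of 37x dx
= 37/2 * x^2 + C
The coefficient in lowest terms is 37/2, and its numerator is 37

37


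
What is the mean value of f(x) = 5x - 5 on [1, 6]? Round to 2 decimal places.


Average value = 1/(b-a) * integral from a to b of f(x) dx
First compute the integral of 5x - 5:
F(x) = (5/2)x^2 - 5x
F(6) = 5/2 * 36 - 5 * 6 = 60
F(1) = 5/2 * 1 - 5 * 1 = -5/2
Integral = 60 - (-5/2) = 125/2
Average = (125/2) / (6 - 1) = (125/2) / 5
= 25/2 = 12.50

12.50


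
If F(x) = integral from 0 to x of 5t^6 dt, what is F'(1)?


By the Fundamental Theorem of Calculus (Part 1):
If F(x) = integral from 0 to x of f(t) dt, then F'(x) = f(x)
Here f(t) = 5t^6
So F'(x) = 5x^6
Evaluate at x = 1:
F'(1) = 5 * 1^6
= 5 * 1
= 5

5


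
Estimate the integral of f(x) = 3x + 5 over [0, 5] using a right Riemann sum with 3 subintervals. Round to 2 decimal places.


Right Riemann sum uses right endpoints of each subinterval.
Interval: [0, 5], n = 3
dx = (5 - 0) / 3 = 5/3
Right endpoints: [5/3, 10/3, 5]
f values: [10, 15, 20]
Sum = dx * (sum of f values)
= 5/3 * 45
= 75 = 75.00

75.00


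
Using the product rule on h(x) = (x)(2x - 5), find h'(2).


Let u(x) = x and v(x) = 2x - 5
u'(x) = 1
v'(x) = 2
Product rule: h'(x) = u'(x)*v(x) + u(x)*v'(x)
= 1 * (2x - 5) + (x) * 2
At x = 2:
u(2) = 1 * 2 + 0 = 2
v(2) = 2 * 2 - 5 = -1
h'(2) = 1 * (-1) + 2 * 2
= -1 + 4
= 3

3


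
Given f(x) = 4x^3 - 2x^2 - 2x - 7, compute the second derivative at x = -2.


First derivative:
f'(x) = 12x^2 - 4x - 2
Second derivative:
f''(x) = 24x - 4
Substitute x = -2:
f''(-2) = 24 * (-2) - 4
= -48 - 4
= -52

-52


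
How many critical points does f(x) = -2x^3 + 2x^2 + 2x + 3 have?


Find where f'(x) = 0:
f(x) = -2x^3 + 2x^2 + 2x + 3
f'(x) = -6x^2 + 4x + 2
This is a quadratic in x. Use the discriminant to count real roots.
Discriminant = (4)^2 - 4 * (-6) * 2
= 16 - (-48)
= 64
Since discriminant > 0, f'(x) = 0 has 2 real solutions.
Number of critical points: 2

2


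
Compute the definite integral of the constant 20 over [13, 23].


The integral of a constant k over [a, b] equals k * (b - a).
integral from 13 to 23 of 20 dx
= 20 * (23 - 13)
= 20 * 10
= 200

200


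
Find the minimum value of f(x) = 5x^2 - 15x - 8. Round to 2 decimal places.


For a quadratic f(x) = ax^2 + bx + c with a > 0, the minimum is at the vertex.
Vertex x-coordinate: x = -b/(2a)
x = -(-15) / (2 * 5)
x = 15/10 = 3/2
Substitute back to find the minimum value:
f(3/2) = 5 * (3/2)^2 - 15 * (3/2) - 8
= 45/4 - 45/2 - 8
= -77/4 = -19.25

-19.25


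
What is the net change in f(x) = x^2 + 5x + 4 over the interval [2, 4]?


Net change = f(b) - f(a)
f(x) = x^2 + 5x + 4
Compute f(4):
f(4) = 1 * 4^2 + 5 * 4 + 4
= 16 + 20 + 4
= 40
Compute f(2):
f(2) = 1 * 2^2 + 5 * 2 + 4
= 4 + 10 + 4
= 18
Net change = 40 - 18 = 22

22


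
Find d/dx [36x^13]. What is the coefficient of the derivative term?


We apply the power rule: d/dx [ax^n] = a*n * x^(n-1)
d/dx [36x^13]
= 36 * 13 * x^(13-1)
= 468x^12
The coefficient is 468

468


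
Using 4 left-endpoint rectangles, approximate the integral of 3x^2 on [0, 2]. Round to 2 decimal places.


Left Riemann sum uses left endpoints of each subinterval.
Interval: [0, 2], n = 4
dx = (2 - 0) / 4 = 1/2
Left endpoints: [0, 1/2, 1, 3/2]
f values: [0, 3/4, 3, 27/4]
Sum = dx * (sum of f values)
= 1/2 * 21/2
= 21/4 = 5.25

5.25


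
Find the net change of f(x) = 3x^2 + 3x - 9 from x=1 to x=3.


Net change = f(b) - f(a)
f(x) = 3x^2 + 3x - 9
Compute f(3):
f(3) = 3 * 3^2 + 3 * 3 - 9
= 27 + 9 - 9
= 27
Compute f(1):
f(1) = 3 * 1^2 + 3 * 1 - 9
= 3 + 3 - 9
= -3
Net change = 27 - (-3) = 30

30


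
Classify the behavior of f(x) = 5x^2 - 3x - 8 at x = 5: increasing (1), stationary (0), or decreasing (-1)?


Compute f'(x) to determine behavior:
f'(x) = 10x - 3
f'(5) = 10 * 5 - 3
= 50 - 3
= 47
Since f'(5) > 0, the function is increasing (1)

1


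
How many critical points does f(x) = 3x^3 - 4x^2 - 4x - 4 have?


Find where f'(x) = 0:
f(x) = 3x^3 - 4x^2 - 4x - 4
f'(x) = 9x^2 - 8x - 4
This is a quadratic in x. Use the discriminant to count real roots.
Discriminant = (-8)^2 - 4 * 9 * (-4)
= 64 - (-144)
= 208
Since discriminant > 0, f'(x) = 0 has 2 real solutions.
Number of critical points: 2

2


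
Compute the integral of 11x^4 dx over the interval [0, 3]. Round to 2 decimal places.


Find the antiderivative of 11x^4:
F(x) = 11/5 * x^5
Apply the Fundamental Theorem of Calculus:
F(3) - F(0)
= 11/5 * 3^5 - 11/5 * 0^5
= 11/5 * (243 - 0)
= 11/5 * 243
= 2673/5 = 534.60

534.60


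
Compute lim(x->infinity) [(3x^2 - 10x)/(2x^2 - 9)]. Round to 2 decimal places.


For limits at infinity with equal-degree polynomials,
we compare leading coefficients.
Numerator leading term: 3x^2
Denominator leading term: 2x^2
Divide both by x^2:
lim = (3 - 10/x) / (2 - 9/x^2)
As x -> infinity, the 1/x and 1/x^2 terms vanish:
= 3/2 = 1.50

1.50


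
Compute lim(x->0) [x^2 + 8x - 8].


Since polynomials are continuous, we use direct substitution.
lim(x->0) of x^2 + 8x - 8
= 1 * 0^2 + 8 * 0 - 8
= 0 + 0 - 8
= -8

-8


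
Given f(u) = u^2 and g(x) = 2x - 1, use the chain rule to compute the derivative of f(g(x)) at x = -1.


Using the chain rule: (f(g(x)))' = f'(g(x)) * g'(x)
First, find g(-1):
g(-1) = 2 * (-1) - 1 = -3
Next, f'(u) = 2u
And g'(x) = 2
So f'(g(-1)) * g'(-1)
= 2 * (-3) * 2
= -12

-12


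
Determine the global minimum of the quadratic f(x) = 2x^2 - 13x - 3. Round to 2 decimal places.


For a quadratic f(x) = ax^2 + bx + c with a > 0, the minimum is at the vertex.
Vertex x-coordinate: x = -b/(2a)
x = -(-13) / (2 * 2)
x = 13/4
Substitute back to find the minimum value:
f(13/4) = 2 * (13/4)^2 - 13 * (13/4) - 3
= 169/8 - 169/4 - 3
= -193/8 ≈ -24.13

-24.13


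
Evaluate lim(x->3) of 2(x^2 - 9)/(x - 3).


Direct substitution gives 0/0, so we factor the numerator.
Factor: 2(x^2 - 9) = 2 * (x - 3)(x + 3)
Cancel the common factor (x - 3):
2(x^2 - 9)/(x - 3) = 2 * (x + 3)
Now substitute x = 3:
= 2 * (3 + 3) = 12

12


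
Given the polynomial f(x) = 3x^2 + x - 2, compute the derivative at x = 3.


Differentiate term by term using power and sum rules:
f(x) = 3x^2 + x - 2
f'(x) = 6x + 1
Substitute x = 3:
f'(3) = 6 * 3 + 1
= 18 + 1
= 19

19


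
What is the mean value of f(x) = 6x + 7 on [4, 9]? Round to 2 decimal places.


Average value = 1/(b-a) * integral from a to b of f(x) dx
First compute the integral of 6x + 7:
F(x) = 3x^2 + 7x
F(9) = 3 * 81 + 7 * 9 = 306
F(4) = 3 * 16 + 7 * 4 = 76
Integral = 306 - 76 = 230
Average = 230 / (9 - 4) = 230 / 5
= 46 = 46.00

46.00


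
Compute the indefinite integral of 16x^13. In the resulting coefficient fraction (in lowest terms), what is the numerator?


Apply the power rule for integration:
integral of ax^n dx = a/(n+1) * x^(n+1) + C
integral of 16x^13 dx
= 16/14 * x^14 + C
= 8/7 * x^14 + C
The coefficient in lowest terms is 8/7, and its numerator is 8

8


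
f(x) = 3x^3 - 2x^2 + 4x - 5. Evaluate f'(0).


Differentiate f(x) = 3x^3 - 2x^2 + 4x - 5 term by term:
f'(x) = 9x^2 - 4x + 4
Substitute x = 0:
f'(0) = 9 * 0^2 - 4 * 0 + 4
= 0 + 0 + 4
= 4

4


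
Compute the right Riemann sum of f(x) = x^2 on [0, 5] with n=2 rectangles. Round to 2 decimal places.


Right Riemann sum uses right endpoints of each subinterval.
Interval: [0, 5], n = 2
dx = (5 - 0) / 2 = 5/2
Right endpoints: [5/2, 5]
f values: [25/4, 25]
Sum = dx * (sum of f values)
= 5/2 * 125/4
= 625/8 ≈ 78.13

78.13


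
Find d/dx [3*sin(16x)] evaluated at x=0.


Apply the chain rule to differentiate 3*sin(16x):
d/dx [3*sin(16x)]
= 3 * cos(16x) * d/dx(16x)
= 3 * 16 * cos(16x)
= 48 * cos(16x)
Evaluate at x = 0:
= 48 * cos(0)
= 48 * 1
= 48

48


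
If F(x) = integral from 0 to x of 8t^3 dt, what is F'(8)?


By the Fundamental Theorem of Calculus (Part 1):
If F(x) = integral from 0 to x of f(t) dt, then F'(x) = f(x)
Here f(t) = 8t^3
So F'(x) = 8x^3
Evaluate at x = 8:
F'(8) = 8 * 8^3
= 8 * 512
= 4096

4096


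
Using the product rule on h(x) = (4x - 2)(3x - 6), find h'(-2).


Let u(x) = 4x - 2 and v(x) = 3x - 6
u'(x) = 4
v'(x) = 3
Product rule: h'(x) = u'(x)*v(x) + u(x)*v'(x)
= 4 * (3x - 6) + (4x - 2) * 3
At x = -2:
u(-2) = 4 * (-2) - 2 = -10
v(-2) = 3 * (-2) - 6 = -12
h'(-2) = 4 * (-12) + (-10) * 3
= -48 - 30
= -78

-78
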